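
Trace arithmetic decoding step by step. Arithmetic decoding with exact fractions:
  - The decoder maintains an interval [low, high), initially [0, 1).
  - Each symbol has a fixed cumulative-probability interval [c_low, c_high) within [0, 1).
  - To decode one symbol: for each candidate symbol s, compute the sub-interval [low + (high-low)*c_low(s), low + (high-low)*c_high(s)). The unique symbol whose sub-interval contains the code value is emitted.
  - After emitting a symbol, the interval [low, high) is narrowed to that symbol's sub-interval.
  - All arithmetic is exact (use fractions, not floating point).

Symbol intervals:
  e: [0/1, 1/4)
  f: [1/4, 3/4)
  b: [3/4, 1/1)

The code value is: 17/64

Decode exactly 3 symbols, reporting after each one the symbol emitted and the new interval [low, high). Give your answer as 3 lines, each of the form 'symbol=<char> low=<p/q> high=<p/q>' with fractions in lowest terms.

Step 1: interval [0/1, 1/1), width = 1/1 - 0/1 = 1/1
  'e': [0/1 + 1/1*0/1, 0/1 + 1/1*1/4) = [0/1, 1/4)
  'f': [0/1 + 1/1*1/4, 0/1 + 1/1*3/4) = [1/4, 3/4) <- contains code 17/64
  'b': [0/1 + 1/1*3/4, 0/1 + 1/1*1/1) = [3/4, 1/1)
  emit 'f', narrow to [1/4, 3/4)
Step 2: interval [1/4, 3/4), width = 3/4 - 1/4 = 1/2
  'e': [1/4 + 1/2*0/1, 1/4 + 1/2*1/4) = [1/4, 3/8) <- contains code 17/64
  'f': [1/4 + 1/2*1/4, 1/4 + 1/2*3/4) = [3/8, 5/8)
  'b': [1/4 + 1/2*3/4, 1/4 + 1/2*1/1) = [5/8, 3/4)
  emit 'e', narrow to [1/4, 3/8)
Step 3: interval [1/4, 3/8), width = 3/8 - 1/4 = 1/8
  'e': [1/4 + 1/8*0/1, 1/4 + 1/8*1/4) = [1/4, 9/32) <- contains code 17/64
  'f': [1/4 + 1/8*1/4, 1/4 + 1/8*3/4) = [9/32, 11/32)
  'b': [1/4 + 1/8*3/4, 1/4 + 1/8*1/1) = [11/32, 3/8)
  emit 'e', narrow to [1/4, 9/32)

Answer: symbol=f low=1/4 high=3/4
symbol=e low=1/4 high=3/8
symbol=e low=1/4 high=9/32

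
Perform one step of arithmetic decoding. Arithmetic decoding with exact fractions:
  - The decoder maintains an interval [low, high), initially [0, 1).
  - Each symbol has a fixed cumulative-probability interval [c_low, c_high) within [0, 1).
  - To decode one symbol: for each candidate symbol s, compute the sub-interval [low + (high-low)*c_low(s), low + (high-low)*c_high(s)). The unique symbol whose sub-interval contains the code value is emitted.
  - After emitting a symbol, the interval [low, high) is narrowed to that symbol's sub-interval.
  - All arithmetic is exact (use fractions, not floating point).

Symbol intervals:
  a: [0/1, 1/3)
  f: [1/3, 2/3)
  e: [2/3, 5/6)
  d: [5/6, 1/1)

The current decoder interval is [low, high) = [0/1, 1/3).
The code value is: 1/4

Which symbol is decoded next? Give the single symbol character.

Answer: e

Derivation:
Interval width = high − low = 1/3 − 0/1 = 1/3
Scaled code = (code − low) / width = (1/4 − 0/1) / 1/3 = 3/4
  a: [0/1, 1/3) 
  f: [1/3, 2/3) 
  e: [2/3, 5/6) ← scaled code falls here ✓
  d: [5/6, 1/1) 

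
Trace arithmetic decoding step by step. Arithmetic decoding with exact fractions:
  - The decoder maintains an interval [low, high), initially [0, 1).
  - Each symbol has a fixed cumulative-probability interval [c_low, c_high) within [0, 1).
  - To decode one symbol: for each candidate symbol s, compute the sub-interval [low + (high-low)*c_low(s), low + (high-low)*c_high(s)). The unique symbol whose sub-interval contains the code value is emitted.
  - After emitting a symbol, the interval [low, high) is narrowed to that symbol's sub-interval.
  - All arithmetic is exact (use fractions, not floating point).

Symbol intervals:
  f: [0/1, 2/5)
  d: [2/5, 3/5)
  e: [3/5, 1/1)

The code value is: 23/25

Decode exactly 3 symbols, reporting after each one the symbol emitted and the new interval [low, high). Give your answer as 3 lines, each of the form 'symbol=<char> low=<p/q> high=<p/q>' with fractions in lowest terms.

Step 1: interval [0/1, 1/1), width = 1/1 - 0/1 = 1/1
  'f': [0/1 + 1/1*0/1, 0/1 + 1/1*2/5) = [0/1, 2/5)
  'd': [0/1 + 1/1*2/5, 0/1 + 1/1*3/5) = [2/5, 3/5)
  'e': [0/1 + 1/1*3/5, 0/1 + 1/1*1/1) = [3/5, 1/1) <- contains code 23/25
  emit 'e', narrow to [3/5, 1/1)
Step 2: interval [3/5, 1/1), width = 1/1 - 3/5 = 2/5
  'f': [3/5 + 2/5*0/1, 3/5 + 2/5*2/5) = [3/5, 19/25)
  'd': [3/5 + 2/5*2/5, 3/5 + 2/5*3/5) = [19/25, 21/25)
  'e': [3/5 + 2/5*3/5, 3/5 + 2/5*1/1) = [21/25, 1/1) <- contains code 23/25
  emit 'e', narrow to [21/25, 1/1)
Step 3: interval [21/25, 1/1), width = 1/1 - 21/25 = 4/25
  'f': [21/25 + 4/25*0/1, 21/25 + 4/25*2/5) = [21/25, 113/125)
  'd': [21/25 + 4/25*2/5, 21/25 + 4/25*3/5) = [113/125, 117/125) <- contains code 23/25
  'e': [21/25 + 4/25*3/5, 21/25 + 4/25*1/1) = [117/125, 1/1)
  emit 'd', narrow to [113/125, 117/125)

Answer: symbol=e low=3/5 high=1/1
symbol=e low=21/25 high=1/1
symbol=d low=113/125 high=117/125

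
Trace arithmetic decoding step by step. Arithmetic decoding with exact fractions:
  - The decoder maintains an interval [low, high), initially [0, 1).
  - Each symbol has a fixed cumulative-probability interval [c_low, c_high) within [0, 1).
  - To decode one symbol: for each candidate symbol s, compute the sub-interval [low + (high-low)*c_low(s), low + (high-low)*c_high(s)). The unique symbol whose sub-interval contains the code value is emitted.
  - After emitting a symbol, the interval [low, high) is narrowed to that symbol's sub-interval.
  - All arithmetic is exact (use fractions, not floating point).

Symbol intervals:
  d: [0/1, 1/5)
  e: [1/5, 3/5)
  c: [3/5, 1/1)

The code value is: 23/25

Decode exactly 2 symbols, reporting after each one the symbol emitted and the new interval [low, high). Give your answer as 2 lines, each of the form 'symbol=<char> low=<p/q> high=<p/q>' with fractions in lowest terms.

Answer: symbol=c low=3/5 high=1/1
symbol=c low=21/25 high=1/1

Derivation:
Step 1: interval [0/1, 1/1), width = 1/1 - 0/1 = 1/1
  'd': [0/1 + 1/1*0/1, 0/1 + 1/1*1/5) = [0/1, 1/5)
  'e': [0/1 + 1/1*1/5, 0/1 + 1/1*3/5) = [1/5, 3/5)
  'c': [0/1 + 1/1*3/5, 0/1 + 1/1*1/1) = [3/5, 1/1) <- contains code 23/25
  emit 'c', narrow to [3/5, 1/1)
Step 2: interval [3/5, 1/1), width = 1/1 - 3/5 = 2/5
  'd': [3/5 + 2/5*0/1, 3/5 + 2/5*1/5) = [3/5, 17/25)
  'e': [3/5 + 2/5*1/5, 3/5 + 2/5*3/5) = [17/25, 21/25)
  'c': [3/5 + 2/5*3/5, 3/5 + 2/5*1/1) = [21/25, 1/1) <- contains code 23/25
  emit 'c', narrow to [21/25, 1/1)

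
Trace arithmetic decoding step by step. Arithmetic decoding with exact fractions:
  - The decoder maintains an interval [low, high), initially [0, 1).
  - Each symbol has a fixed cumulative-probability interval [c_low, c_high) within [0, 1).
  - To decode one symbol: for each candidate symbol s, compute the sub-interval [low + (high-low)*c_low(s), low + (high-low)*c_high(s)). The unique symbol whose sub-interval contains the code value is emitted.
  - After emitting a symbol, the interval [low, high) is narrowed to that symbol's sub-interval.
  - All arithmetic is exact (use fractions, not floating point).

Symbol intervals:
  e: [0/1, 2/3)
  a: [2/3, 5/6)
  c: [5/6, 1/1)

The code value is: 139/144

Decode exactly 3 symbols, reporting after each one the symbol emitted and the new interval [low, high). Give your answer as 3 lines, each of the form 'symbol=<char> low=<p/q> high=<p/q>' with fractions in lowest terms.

Step 1: interval [0/1, 1/1), width = 1/1 - 0/1 = 1/1
  'e': [0/1 + 1/1*0/1, 0/1 + 1/1*2/3) = [0/1, 2/3)
  'a': [0/1 + 1/1*2/3, 0/1 + 1/1*5/6) = [2/3, 5/6)
  'c': [0/1 + 1/1*5/6, 0/1 + 1/1*1/1) = [5/6, 1/1) <- contains code 139/144
  emit 'c', narrow to [5/6, 1/1)
Step 2: interval [5/6, 1/1), width = 1/1 - 5/6 = 1/6
  'e': [5/6 + 1/6*0/1, 5/6 + 1/6*2/3) = [5/6, 17/18)
  'a': [5/6 + 1/6*2/3, 5/6 + 1/6*5/6) = [17/18, 35/36) <- contains code 139/144
  'c': [5/6 + 1/6*5/6, 5/6 + 1/6*1/1) = [35/36, 1/1)
  emit 'a', narrow to [17/18, 35/36)
Step 3: interval [17/18, 35/36), width = 35/36 - 17/18 = 1/36
  'e': [17/18 + 1/36*0/1, 17/18 + 1/36*2/3) = [17/18, 26/27)
  'a': [17/18 + 1/36*2/3, 17/18 + 1/36*5/6) = [26/27, 209/216) <- contains code 139/144
  'c': [17/18 + 1/36*5/6, 17/18 + 1/36*1/1) = [209/216, 35/36)
  emit 'a', narrow to [26/27, 209/216)

Answer: symbol=c low=5/6 high=1/1
symbol=a low=17/18 high=35/36
symbol=a low=26/27 high=209/216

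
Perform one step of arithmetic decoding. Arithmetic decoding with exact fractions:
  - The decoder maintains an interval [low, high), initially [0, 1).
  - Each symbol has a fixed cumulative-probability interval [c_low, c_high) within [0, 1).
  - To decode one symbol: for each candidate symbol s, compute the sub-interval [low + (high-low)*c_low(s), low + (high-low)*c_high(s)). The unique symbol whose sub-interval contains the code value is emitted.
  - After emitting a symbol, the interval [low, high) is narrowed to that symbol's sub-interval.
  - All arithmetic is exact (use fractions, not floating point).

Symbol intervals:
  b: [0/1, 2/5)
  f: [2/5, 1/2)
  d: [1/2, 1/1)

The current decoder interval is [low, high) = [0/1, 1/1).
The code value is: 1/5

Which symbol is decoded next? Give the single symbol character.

Interval width = high − low = 1/1 − 0/1 = 1/1
Scaled code = (code − low) / width = (1/5 − 0/1) / 1/1 = 1/5
  b: [0/1, 2/5) ← scaled code falls here ✓
  f: [2/5, 1/2) 
  d: [1/2, 1/1) 

Answer: b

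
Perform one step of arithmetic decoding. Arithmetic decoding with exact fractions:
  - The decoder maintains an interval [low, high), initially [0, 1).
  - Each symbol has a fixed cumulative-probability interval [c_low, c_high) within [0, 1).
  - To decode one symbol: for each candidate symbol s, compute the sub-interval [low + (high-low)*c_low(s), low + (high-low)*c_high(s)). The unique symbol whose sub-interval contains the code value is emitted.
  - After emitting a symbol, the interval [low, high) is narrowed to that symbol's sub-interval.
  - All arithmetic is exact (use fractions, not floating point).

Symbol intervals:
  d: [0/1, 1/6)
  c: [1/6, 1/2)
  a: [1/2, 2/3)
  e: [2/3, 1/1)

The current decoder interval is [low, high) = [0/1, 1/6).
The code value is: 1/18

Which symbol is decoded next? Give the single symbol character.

Answer: c

Derivation:
Interval width = high − low = 1/6 − 0/1 = 1/6
Scaled code = (code − low) / width = (1/18 − 0/1) / 1/6 = 1/3
  d: [0/1, 1/6) 
  c: [1/6, 1/2) ← scaled code falls here ✓
  a: [1/2, 2/3) 
  e: [2/3, 1/1) 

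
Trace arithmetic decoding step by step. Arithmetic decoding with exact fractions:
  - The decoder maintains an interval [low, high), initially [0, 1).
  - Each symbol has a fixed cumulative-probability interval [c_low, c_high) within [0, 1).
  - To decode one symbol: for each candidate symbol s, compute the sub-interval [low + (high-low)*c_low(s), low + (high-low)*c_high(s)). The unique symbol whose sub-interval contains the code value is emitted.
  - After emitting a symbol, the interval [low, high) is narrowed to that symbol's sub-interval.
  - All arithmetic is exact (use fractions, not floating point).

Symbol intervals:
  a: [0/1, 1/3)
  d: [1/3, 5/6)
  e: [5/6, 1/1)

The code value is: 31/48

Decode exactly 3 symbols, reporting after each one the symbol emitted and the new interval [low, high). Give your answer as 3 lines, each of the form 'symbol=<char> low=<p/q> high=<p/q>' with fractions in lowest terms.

Answer: symbol=d low=1/3 high=5/6
symbol=d low=1/2 high=3/4
symbol=d low=7/12 high=17/24

Derivation:
Step 1: interval [0/1, 1/1), width = 1/1 - 0/1 = 1/1
  'a': [0/1 + 1/1*0/1, 0/1 + 1/1*1/3) = [0/1, 1/3)
  'd': [0/1 + 1/1*1/3, 0/1 + 1/1*5/6) = [1/3, 5/6) <- contains code 31/48
  'e': [0/1 + 1/1*5/6, 0/1 + 1/1*1/1) = [5/6, 1/1)
  emit 'd', narrow to [1/3, 5/6)
Step 2: interval [1/3, 5/6), width = 5/6 - 1/3 = 1/2
  'a': [1/3 + 1/2*0/1, 1/3 + 1/2*1/3) = [1/3, 1/2)
  'd': [1/3 + 1/2*1/3, 1/3 + 1/2*5/6) = [1/2, 3/4) <- contains code 31/48
  'e': [1/3 + 1/2*5/6, 1/3 + 1/2*1/1) = [3/4, 5/6)
  emit 'd', narrow to [1/2, 3/4)
Step 3: interval [1/2, 3/4), width = 3/4 - 1/2 = 1/4
  'a': [1/2 + 1/4*0/1, 1/2 + 1/4*1/3) = [1/2, 7/12)
  'd': [1/2 + 1/4*1/3, 1/2 + 1/4*5/6) = [7/12, 17/24) <- contains code 31/48
  'e': [1/2 + 1/4*5/6, 1/2 + 1/4*1/1) = [17/24, 3/4)
  emit 'd', narrow to [7/12, 17/24)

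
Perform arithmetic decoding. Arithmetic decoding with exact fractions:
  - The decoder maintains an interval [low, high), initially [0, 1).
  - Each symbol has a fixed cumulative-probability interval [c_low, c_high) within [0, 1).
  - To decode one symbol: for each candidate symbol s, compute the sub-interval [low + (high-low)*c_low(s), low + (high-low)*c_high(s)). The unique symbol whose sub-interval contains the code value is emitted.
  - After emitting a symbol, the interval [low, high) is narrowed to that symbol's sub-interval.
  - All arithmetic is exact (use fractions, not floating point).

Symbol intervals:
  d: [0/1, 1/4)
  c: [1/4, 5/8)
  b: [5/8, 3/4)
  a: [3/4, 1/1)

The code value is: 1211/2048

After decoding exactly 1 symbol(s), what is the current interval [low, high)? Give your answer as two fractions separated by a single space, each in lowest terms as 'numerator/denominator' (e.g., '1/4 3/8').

Answer: 1/4 5/8

Derivation:
Step 1: interval [0/1, 1/1), width = 1/1 - 0/1 = 1/1
  'd': [0/1 + 1/1*0/1, 0/1 + 1/1*1/4) = [0/1, 1/4)
  'c': [0/1 + 1/1*1/4, 0/1 + 1/1*5/8) = [1/4, 5/8) <- contains code 1211/2048
  'b': [0/1 + 1/1*5/8, 0/1 + 1/1*3/4) = [5/8, 3/4)
  'a': [0/1 + 1/1*3/4, 0/1 + 1/1*1/1) = [3/4, 1/1)
  emit 'c', narrow to [1/4, 5/8)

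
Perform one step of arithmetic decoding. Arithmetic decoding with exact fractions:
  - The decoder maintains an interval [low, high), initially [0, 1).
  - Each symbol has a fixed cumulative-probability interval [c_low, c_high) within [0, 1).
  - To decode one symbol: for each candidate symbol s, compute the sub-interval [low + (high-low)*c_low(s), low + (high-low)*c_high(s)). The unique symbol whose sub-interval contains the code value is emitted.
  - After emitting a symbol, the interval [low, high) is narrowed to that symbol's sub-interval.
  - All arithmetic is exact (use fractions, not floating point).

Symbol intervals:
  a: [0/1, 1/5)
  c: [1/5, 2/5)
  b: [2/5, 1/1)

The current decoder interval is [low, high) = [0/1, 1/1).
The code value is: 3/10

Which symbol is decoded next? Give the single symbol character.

Answer: c

Derivation:
Interval width = high − low = 1/1 − 0/1 = 1/1
Scaled code = (code − low) / width = (3/10 − 0/1) / 1/1 = 3/10
  a: [0/1, 1/5) 
  c: [1/5, 2/5) ← scaled code falls here ✓
  b: [2/5, 1/1) 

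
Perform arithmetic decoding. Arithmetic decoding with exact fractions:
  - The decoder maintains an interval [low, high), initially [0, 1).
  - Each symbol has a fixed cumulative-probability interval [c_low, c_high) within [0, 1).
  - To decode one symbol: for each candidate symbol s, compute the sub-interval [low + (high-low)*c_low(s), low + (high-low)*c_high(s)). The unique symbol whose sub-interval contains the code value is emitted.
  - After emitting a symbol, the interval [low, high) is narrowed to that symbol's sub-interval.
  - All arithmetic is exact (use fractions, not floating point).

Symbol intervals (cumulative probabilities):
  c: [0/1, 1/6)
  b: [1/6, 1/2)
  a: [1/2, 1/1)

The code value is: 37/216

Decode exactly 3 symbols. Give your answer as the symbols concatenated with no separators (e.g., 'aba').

Answer: bcc

Derivation:
Step 1: interval [0/1, 1/1), width = 1/1 - 0/1 = 1/1
  'c': [0/1 + 1/1*0/1, 0/1 + 1/1*1/6) = [0/1, 1/6)
  'b': [0/1 + 1/1*1/6, 0/1 + 1/1*1/2) = [1/6, 1/2) <- contains code 37/216
  'a': [0/1 + 1/1*1/2, 0/1 + 1/1*1/1) = [1/2, 1/1)
  emit 'b', narrow to [1/6, 1/2)
Step 2: interval [1/6, 1/2), width = 1/2 - 1/6 = 1/3
  'c': [1/6 + 1/3*0/1, 1/6 + 1/3*1/6) = [1/6, 2/9) <- contains code 37/216
  'b': [1/6 + 1/3*1/6, 1/6 + 1/3*1/2) = [2/9, 1/3)
  'a': [1/6 + 1/3*1/2, 1/6 + 1/3*1/1) = [1/3, 1/2)
  emit 'c', narrow to [1/6, 2/9)
Step 3: interval [1/6, 2/9), width = 2/9 - 1/6 = 1/18
  'c': [1/6 + 1/18*0/1, 1/6 + 1/18*1/6) = [1/6, 19/108) <- contains code 37/216
  'b': [1/6 + 1/18*1/6, 1/6 + 1/18*1/2) = [19/108, 7/36)
  'a': [1/6 + 1/18*1/2, 1/6 + 1/18*1/1) = [7/36, 2/9)
  emit 'c', narrow to [1/6, 19/108)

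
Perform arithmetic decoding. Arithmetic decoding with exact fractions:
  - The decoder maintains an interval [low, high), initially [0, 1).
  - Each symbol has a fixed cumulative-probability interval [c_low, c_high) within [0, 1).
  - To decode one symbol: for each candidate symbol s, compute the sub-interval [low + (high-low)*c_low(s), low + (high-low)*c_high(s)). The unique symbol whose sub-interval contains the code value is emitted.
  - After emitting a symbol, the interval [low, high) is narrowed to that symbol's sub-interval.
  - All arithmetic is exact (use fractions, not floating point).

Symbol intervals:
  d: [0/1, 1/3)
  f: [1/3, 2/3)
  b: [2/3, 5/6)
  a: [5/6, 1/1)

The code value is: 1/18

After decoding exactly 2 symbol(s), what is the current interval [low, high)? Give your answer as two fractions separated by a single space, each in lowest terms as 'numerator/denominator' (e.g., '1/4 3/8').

Step 1: interval [0/1, 1/1), width = 1/1 - 0/1 = 1/1
  'd': [0/1 + 1/1*0/1, 0/1 + 1/1*1/3) = [0/1, 1/3) <- contains code 1/18
  'f': [0/1 + 1/1*1/3, 0/1 + 1/1*2/3) = [1/3, 2/3)
  'b': [0/1 + 1/1*2/3, 0/1 + 1/1*5/6) = [2/3, 5/6)
  'a': [0/1 + 1/1*5/6, 0/1 + 1/1*1/1) = [5/6, 1/1)
  emit 'd', narrow to [0/1, 1/3)
Step 2: interval [0/1, 1/3), width = 1/3 - 0/1 = 1/3
  'd': [0/1 + 1/3*0/1, 0/1 + 1/3*1/3) = [0/1, 1/9) <- contains code 1/18
  'f': [0/1 + 1/3*1/3, 0/1 + 1/3*2/3) = [1/9, 2/9)
  'b': [0/1 + 1/3*2/3, 0/1 + 1/3*5/6) = [2/9, 5/18)
  'a': [0/1 + 1/3*5/6, 0/1 + 1/3*1/1) = [5/18, 1/3)
  emit 'd', narrow to [0/1, 1/9)

Answer: 0/1 1/9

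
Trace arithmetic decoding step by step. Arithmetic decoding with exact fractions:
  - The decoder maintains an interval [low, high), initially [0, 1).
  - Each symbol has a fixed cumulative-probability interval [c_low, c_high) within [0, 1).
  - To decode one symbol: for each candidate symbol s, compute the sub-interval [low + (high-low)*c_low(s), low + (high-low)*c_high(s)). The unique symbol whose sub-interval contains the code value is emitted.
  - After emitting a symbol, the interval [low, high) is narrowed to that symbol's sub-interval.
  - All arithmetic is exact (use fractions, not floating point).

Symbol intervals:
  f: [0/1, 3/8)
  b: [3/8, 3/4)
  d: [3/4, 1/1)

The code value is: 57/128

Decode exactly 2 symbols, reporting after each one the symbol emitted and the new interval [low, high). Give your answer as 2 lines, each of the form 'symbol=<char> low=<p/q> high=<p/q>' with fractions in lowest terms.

Answer: symbol=b low=3/8 high=3/4
symbol=f low=3/8 high=33/64

Derivation:
Step 1: interval [0/1, 1/1), width = 1/1 - 0/1 = 1/1
  'f': [0/1 + 1/1*0/1, 0/1 + 1/1*3/8) = [0/1, 3/8)
  'b': [0/1 + 1/1*3/8, 0/1 + 1/1*3/4) = [3/8, 3/4) <- contains code 57/128
  'd': [0/1 + 1/1*3/4, 0/1 + 1/1*1/1) = [3/4, 1/1)
  emit 'b', narrow to [3/8, 3/4)
Step 2: interval [3/8, 3/4), width = 3/4 - 3/8 = 3/8
  'f': [3/8 + 3/8*0/1, 3/8 + 3/8*3/8) = [3/8, 33/64) <- contains code 57/128
  'b': [3/8 + 3/8*3/8, 3/8 + 3/8*3/4) = [33/64, 21/32)
  'd': [3/8 + 3/8*3/4, 3/8 + 3/8*1/1) = [21/32, 3/4)
  emit 'f', narrow to [3/8, 33/64)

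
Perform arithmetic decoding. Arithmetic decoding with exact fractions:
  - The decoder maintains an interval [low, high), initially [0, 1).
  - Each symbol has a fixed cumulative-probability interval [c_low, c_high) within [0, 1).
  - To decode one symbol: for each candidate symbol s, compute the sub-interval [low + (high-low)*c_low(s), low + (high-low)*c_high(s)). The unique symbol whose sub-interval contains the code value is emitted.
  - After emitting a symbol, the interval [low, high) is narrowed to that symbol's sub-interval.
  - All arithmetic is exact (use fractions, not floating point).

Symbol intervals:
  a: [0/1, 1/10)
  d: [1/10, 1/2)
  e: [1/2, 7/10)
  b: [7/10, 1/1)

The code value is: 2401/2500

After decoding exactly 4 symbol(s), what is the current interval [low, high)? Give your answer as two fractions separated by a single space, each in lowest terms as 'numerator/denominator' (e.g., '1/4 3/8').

Answer: 598/625 241/250

Derivation:
Step 1: interval [0/1, 1/1), width = 1/1 - 0/1 = 1/1
  'a': [0/1 + 1/1*0/1, 0/1 + 1/1*1/10) = [0/1, 1/10)
  'd': [0/1 + 1/1*1/10, 0/1 + 1/1*1/2) = [1/10, 1/2)
  'e': [0/1 + 1/1*1/2, 0/1 + 1/1*7/10) = [1/2, 7/10)
  'b': [0/1 + 1/1*7/10, 0/1 + 1/1*1/1) = [7/10, 1/1) <- contains code 2401/2500
  emit 'b', narrow to [7/10, 1/1)
Step 2: interval [7/10, 1/1), width = 1/1 - 7/10 = 3/10
  'a': [7/10 + 3/10*0/1, 7/10 + 3/10*1/10) = [7/10, 73/100)
  'd': [7/10 + 3/10*1/10, 7/10 + 3/10*1/2) = [73/100, 17/20)
  'e': [7/10 + 3/10*1/2, 7/10 + 3/10*7/10) = [17/20, 91/100)
  'b': [7/10 + 3/10*7/10, 7/10 + 3/10*1/1) = [91/100, 1/1) <- contains code 2401/2500
  emit 'b', narrow to [91/100, 1/1)
Step 3: interval [91/100, 1/1), width = 1/1 - 91/100 = 9/100
  'a': [91/100 + 9/100*0/1, 91/100 + 9/100*1/10) = [91/100, 919/1000)
  'd': [91/100 + 9/100*1/10, 91/100 + 9/100*1/2) = [919/1000, 191/200)
  'e': [91/100 + 9/100*1/2, 91/100 + 9/100*7/10) = [191/200, 973/1000) <- contains code 2401/2500
  'b': [91/100 + 9/100*7/10, 91/100 + 9/100*1/1) = [973/1000, 1/1)
  emit 'e', narrow to [191/200, 973/1000)
Step 4: interval [191/200, 973/1000), width = 973/1000 - 191/200 = 9/500
  'a': [191/200 + 9/500*0/1, 191/200 + 9/500*1/10) = [191/200, 598/625)
  'd': [191/200 + 9/500*1/10, 191/200 + 9/500*1/2) = [598/625, 241/250) <- contains code 2401/2500
  'e': [191/200 + 9/500*1/2, 191/200 + 9/500*7/10) = [241/250, 2419/2500)
  'b': [191/200 + 9/500*7/10, 191/200 + 9/500*1/1) = [2419/2500, 973/1000)
  emit 'd', narrow to [598/625, 241/250)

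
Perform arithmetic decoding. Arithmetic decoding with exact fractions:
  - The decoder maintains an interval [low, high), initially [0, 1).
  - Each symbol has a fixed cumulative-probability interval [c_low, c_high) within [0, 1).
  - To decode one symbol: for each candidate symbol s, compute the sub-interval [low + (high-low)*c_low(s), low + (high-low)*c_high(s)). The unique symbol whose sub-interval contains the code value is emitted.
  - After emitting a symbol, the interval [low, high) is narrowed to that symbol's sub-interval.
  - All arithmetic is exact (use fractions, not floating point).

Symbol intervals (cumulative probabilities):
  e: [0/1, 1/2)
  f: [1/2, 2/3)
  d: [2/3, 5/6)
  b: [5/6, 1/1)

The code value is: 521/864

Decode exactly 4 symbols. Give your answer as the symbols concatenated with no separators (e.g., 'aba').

Step 1: interval [0/1, 1/1), width = 1/1 - 0/1 = 1/1
  'e': [0/1 + 1/1*0/1, 0/1 + 1/1*1/2) = [0/1, 1/2)
  'f': [0/1 + 1/1*1/2, 0/1 + 1/1*2/3) = [1/2, 2/3) <- contains code 521/864
  'd': [0/1 + 1/1*2/3, 0/1 + 1/1*5/6) = [2/3, 5/6)
  'b': [0/1 + 1/1*5/6, 0/1 + 1/1*1/1) = [5/6, 1/1)
  emit 'f', narrow to [1/2, 2/3)
Step 2: interval [1/2, 2/3), width = 2/3 - 1/2 = 1/6
  'e': [1/2 + 1/6*0/1, 1/2 + 1/6*1/2) = [1/2, 7/12)
  'f': [1/2 + 1/6*1/2, 1/2 + 1/6*2/3) = [7/12, 11/18) <- contains code 521/864
  'd': [1/2 + 1/6*2/3, 1/2 + 1/6*5/6) = [11/18, 23/36)
  'b': [1/2 + 1/6*5/6, 1/2 + 1/6*1/1) = [23/36, 2/3)
  emit 'f', narrow to [7/12, 11/18)
Step 3: interval [7/12, 11/18), width = 11/18 - 7/12 = 1/36
  'e': [7/12 + 1/36*0/1, 7/12 + 1/36*1/2) = [7/12, 43/72)
  'f': [7/12 + 1/36*1/2, 7/12 + 1/36*2/3) = [43/72, 65/108)
  'd': [7/12 + 1/36*2/3, 7/12 + 1/36*5/6) = [65/108, 131/216) <- contains code 521/864
  'b': [7/12 + 1/36*5/6, 7/12 + 1/36*1/1) = [131/216, 11/18)
  emit 'd', narrow to [65/108, 131/216)
Step 4: interval [65/108, 131/216), width = 131/216 - 65/108 = 1/216
  'e': [65/108 + 1/216*0/1, 65/108 + 1/216*1/2) = [65/108, 29/48) <- contains code 521/864
  'f': [65/108 + 1/216*1/2, 65/108 + 1/216*2/3) = [29/48, 49/81)
  'd': [65/108 + 1/216*2/3, 65/108 + 1/216*5/6) = [49/81, 785/1296)
  'b': [65/108 + 1/216*5/6, 65/108 + 1/216*1/1) = [785/1296, 131/216)
  emit 'e', narrow to [65/108, 29/48)

Answer: ffde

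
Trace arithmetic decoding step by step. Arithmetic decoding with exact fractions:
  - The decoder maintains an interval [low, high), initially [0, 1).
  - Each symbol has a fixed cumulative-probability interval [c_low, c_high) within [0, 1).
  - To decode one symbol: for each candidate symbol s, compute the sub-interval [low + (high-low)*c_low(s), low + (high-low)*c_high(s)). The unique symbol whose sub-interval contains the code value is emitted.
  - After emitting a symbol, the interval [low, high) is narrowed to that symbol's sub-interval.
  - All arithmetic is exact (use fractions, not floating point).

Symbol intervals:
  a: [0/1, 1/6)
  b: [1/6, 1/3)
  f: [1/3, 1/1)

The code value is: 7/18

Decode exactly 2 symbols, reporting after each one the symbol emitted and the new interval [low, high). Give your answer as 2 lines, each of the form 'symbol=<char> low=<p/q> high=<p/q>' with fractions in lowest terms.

Answer: symbol=f low=1/3 high=1/1
symbol=a low=1/3 high=4/9

Derivation:
Step 1: interval [0/1, 1/1), width = 1/1 - 0/1 = 1/1
  'a': [0/1 + 1/1*0/1, 0/1 + 1/1*1/6) = [0/1, 1/6)
  'b': [0/1 + 1/1*1/6, 0/1 + 1/1*1/3) = [1/6, 1/3)
  'f': [0/1 + 1/1*1/3, 0/1 + 1/1*1/1) = [1/3, 1/1) <- contains code 7/18
  emit 'f', narrow to [1/3, 1/1)
Step 2: interval [1/3, 1/1), width = 1/1 - 1/3 = 2/3
  'a': [1/3 + 2/3*0/1, 1/3 + 2/3*1/6) = [1/3, 4/9) <- contains code 7/18
  'b': [1/3 + 2/3*1/6, 1/3 + 2/3*1/3) = [4/9, 5/9)
  'f': [1/3 + 2/3*1/3, 1/3 + 2/3*1/1) = [5/9, 1/1)
  emit 'a', narrow to [1/3, 4/9)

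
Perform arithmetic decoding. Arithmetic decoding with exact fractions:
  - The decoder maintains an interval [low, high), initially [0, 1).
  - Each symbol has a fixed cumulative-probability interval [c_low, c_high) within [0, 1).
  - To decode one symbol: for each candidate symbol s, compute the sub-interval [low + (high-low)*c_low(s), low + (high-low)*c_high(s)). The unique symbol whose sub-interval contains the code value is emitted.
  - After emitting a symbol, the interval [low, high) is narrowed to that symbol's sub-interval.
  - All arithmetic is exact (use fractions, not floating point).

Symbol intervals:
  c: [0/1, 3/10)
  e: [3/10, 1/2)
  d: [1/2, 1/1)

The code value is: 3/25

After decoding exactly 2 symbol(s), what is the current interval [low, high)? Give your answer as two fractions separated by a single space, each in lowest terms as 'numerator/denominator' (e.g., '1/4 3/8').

Answer: 9/100 3/20

Derivation:
Step 1: interval [0/1, 1/1), width = 1/1 - 0/1 = 1/1
  'c': [0/1 + 1/1*0/1, 0/1 + 1/1*3/10) = [0/1, 3/10) <- contains code 3/25
  'e': [0/1 + 1/1*3/10, 0/1 + 1/1*1/2) = [3/10, 1/2)
  'd': [0/1 + 1/1*1/2, 0/1 + 1/1*1/1) = [1/2, 1/1)
  emit 'c', narrow to [0/1, 3/10)
Step 2: interval [0/1, 3/10), width = 3/10 - 0/1 = 3/10
  'c': [0/1 + 3/10*0/1, 0/1 + 3/10*3/10) = [0/1, 9/100)
  'e': [0/1 + 3/10*3/10, 0/1 + 3/10*1/2) = [9/100, 3/20) <- contains code 3/25
  'd': [0/1 + 3/10*1/2, 0/1 + 3/10*1/1) = [3/20, 3/10)
  emit 'e', narrow to [9/100, 3/20)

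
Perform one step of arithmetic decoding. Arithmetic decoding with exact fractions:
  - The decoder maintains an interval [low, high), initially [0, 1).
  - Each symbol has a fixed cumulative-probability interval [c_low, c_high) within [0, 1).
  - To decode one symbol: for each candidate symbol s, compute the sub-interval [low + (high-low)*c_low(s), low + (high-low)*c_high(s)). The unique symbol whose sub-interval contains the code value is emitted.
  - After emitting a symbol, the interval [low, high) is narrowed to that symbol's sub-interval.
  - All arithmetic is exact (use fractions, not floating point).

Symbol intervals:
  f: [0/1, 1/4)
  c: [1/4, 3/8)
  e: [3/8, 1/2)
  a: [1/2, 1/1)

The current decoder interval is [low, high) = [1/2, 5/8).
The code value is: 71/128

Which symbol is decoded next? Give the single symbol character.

Interval width = high − low = 5/8 − 1/2 = 1/8
Scaled code = (code − low) / width = (71/128 − 1/2) / 1/8 = 7/16
  f: [0/1, 1/4) 
  c: [1/4, 3/8) 
  e: [3/8, 1/2) ← scaled code falls here ✓
  a: [1/2, 1/1) 

Answer: e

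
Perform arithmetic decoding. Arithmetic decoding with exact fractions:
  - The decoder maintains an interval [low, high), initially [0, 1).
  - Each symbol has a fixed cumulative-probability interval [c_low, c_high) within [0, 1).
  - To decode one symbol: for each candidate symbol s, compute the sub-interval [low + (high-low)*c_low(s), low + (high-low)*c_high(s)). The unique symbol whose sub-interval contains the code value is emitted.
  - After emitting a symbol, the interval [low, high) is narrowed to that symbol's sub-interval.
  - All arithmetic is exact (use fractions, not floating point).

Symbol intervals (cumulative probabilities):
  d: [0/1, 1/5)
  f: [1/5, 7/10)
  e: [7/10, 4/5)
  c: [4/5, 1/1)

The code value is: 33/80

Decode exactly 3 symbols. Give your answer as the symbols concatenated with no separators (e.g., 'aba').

Step 1: interval [0/1, 1/1), width = 1/1 - 0/1 = 1/1
  'd': [0/1 + 1/1*0/1, 0/1 + 1/1*1/5) = [0/1, 1/5)
  'f': [0/1 + 1/1*1/5, 0/1 + 1/1*7/10) = [1/5, 7/10) <- contains code 33/80
  'e': [0/1 + 1/1*7/10, 0/1 + 1/1*4/5) = [7/10, 4/5)
  'c': [0/1 + 1/1*4/5, 0/1 + 1/1*1/1) = [4/5, 1/1)
  emit 'f', narrow to [1/5, 7/10)
Step 2: interval [1/5, 7/10), width = 7/10 - 1/5 = 1/2
  'd': [1/5 + 1/2*0/1, 1/5 + 1/2*1/5) = [1/5, 3/10)
  'f': [1/5 + 1/2*1/5, 1/5 + 1/2*7/10) = [3/10, 11/20) <- contains code 33/80
  'e': [1/5 + 1/2*7/10, 1/5 + 1/2*4/5) = [11/20, 3/5)
  'c': [1/5 + 1/2*4/5, 1/5 + 1/2*1/1) = [3/5, 7/10)
  emit 'f', narrow to [3/10, 11/20)
Step 3: interval [3/10, 11/20), width = 11/20 - 3/10 = 1/4
  'd': [3/10 + 1/4*0/1, 3/10 + 1/4*1/5) = [3/10, 7/20)
  'f': [3/10 + 1/4*1/5, 3/10 + 1/4*7/10) = [7/20, 19/40) <- contains code 33/80
  'e': [3/10 + 1/4*7/10, 3/10 + 1/4*4/5) = [19/40, 1/2)
  'c': [3/10 + 1/4*4/5, 3/10 + 1/4*1/1) = [1/2, 11/20)
  emit 'f', narrow to [7/20, 19/40)

Answer: fff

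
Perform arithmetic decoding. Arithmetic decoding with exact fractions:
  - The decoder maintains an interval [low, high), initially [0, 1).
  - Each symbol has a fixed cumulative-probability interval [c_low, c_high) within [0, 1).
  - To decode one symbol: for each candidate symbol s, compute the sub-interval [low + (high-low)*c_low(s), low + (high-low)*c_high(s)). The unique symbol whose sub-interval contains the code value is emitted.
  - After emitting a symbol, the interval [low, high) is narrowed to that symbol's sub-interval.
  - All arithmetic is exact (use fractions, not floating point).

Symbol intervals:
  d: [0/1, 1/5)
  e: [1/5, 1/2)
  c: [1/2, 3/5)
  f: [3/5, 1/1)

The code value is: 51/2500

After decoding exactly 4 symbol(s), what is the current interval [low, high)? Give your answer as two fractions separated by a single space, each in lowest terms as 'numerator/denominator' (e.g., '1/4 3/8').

Step 1: interval [0/1, 1/1), width = 1/1 - 0/1 = 1/1
  'd': [0/1 + 1/1*0/1, 0/1 + 1/1*1/5) = [0/1, 1/5) <- contains code 51/2500
  'e': [0/1 + 1/1*1/5, 0/1 + 1/1*1/2) = [1/5, 1/2)
  'c': [0/1 + 1/1*1/2, 0/1 + 1/1*3/5) = [1/2, 3/5)
  'f': [0/1 + 1/1*3/5, 0/1 + 1/1*1/1) = [3/5, 1/1)
  emit 'd', narrow to [0/1, 1/5)
Step 2: interval [0/1, 1/5), width = 1/5 - 0/1 = 1/5
  'd': [0/1 + 1/5*0/1, 0/1 + 1/5*1/5) = [0/1, 1/25) <- contains code 51/2500
  'e': [0/1 + 1/5*1/5, 0/1 + 1/5*1/2) = [1/25, 1/10)
  'c': [0/1 + 1/5*1/2, 0/1 + 1/5*3/5) = [1/10, 3/25)
  'f': [0/1 + 1/5*3/5, 0/1 + 1/5*1/1) = [3/25, 1/5)
  emit 'd', narrow to [0/1, 1/25)
Step 3: interval [0/1, 1/25), width = 1/25 - 0/1 = 1/25
  'd': [0/1 + 1/25*0/1, 0/1 + 1/25*1/5) = [0/1, 1/125)
  'e': [0/1 + 1/25*1/5, 0/1 + 1/25*1/2) = [1/125, 1/50)
  'c': [0/1 + 1/25*1/2, 0/1 + 1/25*3/5) = [1/50, 3/125) <- contains code 51/2500
  'f': [0/1 + 1/25*3/5, 0/1 + 1/25*1/1) = [3/125, 1/25)
  emit 'c', narrow to [1/50, 3/125)
Step 4: interval [1/50, 3/125), width = 3/125 - 1/50 = 1/250
  'd': [1/50 + 1/250*0/1, 1/50 + 1/250*1/5) = [1/50, 13/625) <- contains code 51/2500
  'e': [1/50 + 1/250*1/5, 1/50 + 1/250*1/2) = [13/625, 11/500)
  'c': [1/50 + 1/250*1/2, 1/50 + 1/250*3/5) = [11/500, 14/625)
  'f': [1/50 + 1/250*3/5, 1/50 + 1/250*1/1) = [14/625, 3/125)
  emit 'd', narrow to [1/50, 13/625)

Answer: 1/50 13/625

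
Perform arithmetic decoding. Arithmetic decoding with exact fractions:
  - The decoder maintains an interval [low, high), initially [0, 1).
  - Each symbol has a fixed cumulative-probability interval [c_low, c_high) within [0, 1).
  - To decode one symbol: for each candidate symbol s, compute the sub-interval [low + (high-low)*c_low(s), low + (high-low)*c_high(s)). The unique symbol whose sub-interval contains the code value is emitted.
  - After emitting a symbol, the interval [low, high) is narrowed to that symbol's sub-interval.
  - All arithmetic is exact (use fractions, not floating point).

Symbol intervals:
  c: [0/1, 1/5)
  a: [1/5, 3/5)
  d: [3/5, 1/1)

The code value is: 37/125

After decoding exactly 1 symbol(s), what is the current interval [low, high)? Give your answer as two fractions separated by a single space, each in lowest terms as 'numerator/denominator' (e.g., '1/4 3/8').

Step 1: interval [0/1, 1/1), width = 1/1 - 0/1 = 1/1
  'c': [0/1 + 1/1*0/1, 0/1 + 1/1*1/5) = [0/1, 1/5)
  'a': [0/1 + 1/1*1/5, 0/1 + 1/1*3/5) = [1/5, 3/5) <- contains code 37/125
  'd': [0/1 + 1/1*3/5, 0/1 + 1/1*1/1) = [3/5, 1/1)
  emit 'a', narrow to [1/5, 3/5)

Answer: 1/5 3/5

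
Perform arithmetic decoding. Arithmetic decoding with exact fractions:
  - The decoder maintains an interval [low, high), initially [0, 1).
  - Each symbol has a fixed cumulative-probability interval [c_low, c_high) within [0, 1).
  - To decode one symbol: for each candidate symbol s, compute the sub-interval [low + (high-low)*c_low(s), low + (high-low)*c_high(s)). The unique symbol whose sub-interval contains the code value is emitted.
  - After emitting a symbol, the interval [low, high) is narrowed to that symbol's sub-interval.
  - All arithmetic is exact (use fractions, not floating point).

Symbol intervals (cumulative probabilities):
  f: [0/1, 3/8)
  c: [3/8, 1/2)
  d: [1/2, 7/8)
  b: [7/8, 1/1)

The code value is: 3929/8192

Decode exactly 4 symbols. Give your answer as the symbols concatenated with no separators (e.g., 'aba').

Step 1: interval [0/1, 1/1), width = 1/1 - 0/1 = 1/1
  'f': [0/1 + 1/1*0/1, 0/1 + 1/1*3/8) = [0/1, 3/8)
  'c': [0/1 + 1/1*3/8, 0/1 + 1/1*1/2) = [3/8, 1/2) <- contains code 3929/8192
  'd': [0/1 + 1/1*1/2, 0/1 + 1/1*7/8) = [1/2, 7/8)
  'b': [0/1 + 1/1*7/8, 0/1 + 1/1*1/1) = [7/8, 1/1)
  emit 'c', narrow to [3/8, 1/2)
Step 2: interval [3/8, 1/2), width = 1/2 - 3/8 = 1/8
  'f': [3/8 + 1/8*0/1, 3/8 + 1/8*3/8) = [3/8, 27/64)
  'c': [3/8 + 1/8*3/8, 3/8 + 1/8*1/2) = [27/64, 7/16)
  'd': [3/8 + 1/8*1/2, 3/8 + 1/8*7/8) = [7/16, 31/64) <- contains code 3929/8192
  'b': [3/8 + 1/8*7/8, 3/8 + 1/8*1/1) = [31/64, 1/2)
  emit 'd', narrow to [7/16, 31/64)
Step 3: interval [7/16, 31/64), width = 31/64 - 7/16 = 3/64
  'f': [7/16 + 3/64*0/1, 7/16 + 3/64*3/8) = [7/16, 233/512)
  'c': [7/16 + 3/64*3/8, 7/16 + 3/64*1/2) = [233/512, 59/128)
  'd': [7/16 + 3/64*1/2, 7/16 + 3/64*7/8) = [59/128, 245/512)
  'b': [7/16 + 3/64*7/8, 7/16 + 3/64*1/1) = [245/512, 31/64) <- contains code 3929/8192
  emit 'b', narrow to [245/512, 31/64)
Step 4: interval [245/512, 31/64), width = 31/64 - 245/512 = 3/512
  'f': [245/512 + 3/512*0/1, 245/512 + 3/512*3/8) = [245/512, 1969/4096) <- contains code 3929/8192
  'c': [245/512 + 3/512*3/8, 245/512 + 3/512*1/2) = [1969/4096, 493/1024)
  'd': [245/512 + 3/512*1/2, 245/512 + 3/512*7/8) = [493/1024, 1981/4096)
  'b': [245/512 + 3/512*7/8, 245/512 + 3/512*1/1) = [1981/4096, 31/64)
  emit 'f', narrow to [245/512, 1969/4096)

Answer: cdbf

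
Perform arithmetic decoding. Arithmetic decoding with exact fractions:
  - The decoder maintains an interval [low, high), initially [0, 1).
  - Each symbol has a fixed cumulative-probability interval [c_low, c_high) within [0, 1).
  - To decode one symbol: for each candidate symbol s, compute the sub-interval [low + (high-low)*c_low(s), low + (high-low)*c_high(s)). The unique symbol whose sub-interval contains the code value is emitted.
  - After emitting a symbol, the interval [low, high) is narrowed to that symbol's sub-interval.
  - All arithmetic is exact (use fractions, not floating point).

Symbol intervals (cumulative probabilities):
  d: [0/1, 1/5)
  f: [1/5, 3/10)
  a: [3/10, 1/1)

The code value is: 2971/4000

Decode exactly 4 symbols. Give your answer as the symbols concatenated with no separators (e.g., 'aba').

Answer: aaaf

Derivation:
Step 1: interval [0/1, 1/1), width = 1/1 - 0/1 = 1/1
  'd': [0/1 + 1/1*0/1, 0/1 + 1/1*1/5) = [0/1, 1/5)
  'f': [0/1 + 1/1*1/5, 0/1 + 1/1*3/10) = [1/5, 3/10)
  'a': [0/1 + 1/1*3/10, 0/1 + 1/1*1/1) = [3/10, 1/1) <- contains code 2971/4000
  emit 'a', narrow to [3/10, 1/1)
Step 2: interval [3/10, 1/1), width = 1/1 - 3/10 = 7/10
  'd': [3/10 + 7/10*0/1, 3/10 + 7/10*1/5) = [3/10, 11/25)
  'f': [3/10 + 7/10*1/5, 3/10 + 7/10*3/10) = [11/25, 51/100)
  'a': [3/10 + 7/10*3/10, 3/10 + 7/10*1/1) = [51/100, 1/1) <- contains code 2971/4000
  emit 'a', narrow to [51/100, 1/1)
Step 3: interval [51/100, 1/1), width = 1/1 - 51/100 = 49/100
  'd': [51/100 + 49/100*0/1, 51/100 + 49/100*1/5) = [51/100, 76/125)
  'f': [51/100 + 49/100*1/5, 51/100 + 49/100*3/10) = [76/125, 657/1000)
  'a': [51/100 + 49/100*3/10, 51/100 + 49/100*1/1) = [657/1000, 1/1) <- contains code 2971/4000
  emit 'a', narrow to [657/1000, 1/1)
Step 4: interval [657/1000, 1/1), width = 1/1 - 657/1000 = 343/1000
  'd': [657/1000 + 343/1000*0/1, 657/1000 + 343/1000*1/5) = [657/1000, 907/1250)
  'f': [657/1000 + 343/1000*1/5, 657/1000 + 343/1000*3/10) = [907/1250, 7599/10000) <- contains code 2971/4000
  'a': [657/1000 + 343/1000*3/10, 657/1000 + 343/1000*1/1) = [7599/10000, 1/1)
  emit 'f', narrow to [907/1250, 7599/10000)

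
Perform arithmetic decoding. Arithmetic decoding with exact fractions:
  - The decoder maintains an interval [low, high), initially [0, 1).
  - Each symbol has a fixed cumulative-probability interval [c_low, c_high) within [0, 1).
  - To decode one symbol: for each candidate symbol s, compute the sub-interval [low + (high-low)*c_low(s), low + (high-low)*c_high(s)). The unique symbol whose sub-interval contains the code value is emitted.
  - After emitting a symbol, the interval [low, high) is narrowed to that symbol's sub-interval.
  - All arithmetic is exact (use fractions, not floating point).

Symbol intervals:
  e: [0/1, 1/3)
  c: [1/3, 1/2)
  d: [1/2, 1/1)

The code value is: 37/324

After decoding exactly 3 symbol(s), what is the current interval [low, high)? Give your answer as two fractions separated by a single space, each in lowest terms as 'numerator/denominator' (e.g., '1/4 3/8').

Step 1: interval [0/1, 1/1), width = 1/1 - 0/1 = 1/1
  'e': [0/1 + 1/1*0/1, 0/1 + 1/1*1/3) = [0/1, 1/3) <- contains code 37/324
  'c': [0/1 + 1/1*1/3, 0/1 + 1/1*1/2) = [1/3, 1/2)
  'd': [0/1 + 1/1*1/2, 0/1 + 1/1*1/1) = [1/2, 1/1)
  emit 'e', narrow to [0/1, 1/3)
Step 2: interval [0/1, 1/3), width = 1/3 - 0/1 = 1/3
  'e': [0/1 + 1/3*0/1, 0/1 + 1/3*1/3) = [0/1, 1/9)
  'c': [0/1 + 1/3*1/3, 0/1 + 1/3*1/2) = [1/9, 1/6) <- contains code 37/324
  'd': [0/1 + 1/3*1/2, 0/1 + 1/3*1/1) = [1/6, 1/3)
  emit 'c', narrow to [1/9, 1/6)
Step 3: interval [1/9, 1/6), width = 1/6 - 1/9 = 1/18
  'e': [1/9 + 1/18*0/1, 1/9 + 1/18*1/3) = [1/9, 7/54) <- contains code 37/324
  'c': [1/9 + 1/18*1/3, 1/9 + 1/18*1/2) = [7/54, 5/36)
  'd': [1/9 + 1/18*1/2, 1/9 + 1/18*1/1) = [5/36, 1/6)
  emit 'e', narrow to [1/9, 7/54)

Answer: 1/9 7/54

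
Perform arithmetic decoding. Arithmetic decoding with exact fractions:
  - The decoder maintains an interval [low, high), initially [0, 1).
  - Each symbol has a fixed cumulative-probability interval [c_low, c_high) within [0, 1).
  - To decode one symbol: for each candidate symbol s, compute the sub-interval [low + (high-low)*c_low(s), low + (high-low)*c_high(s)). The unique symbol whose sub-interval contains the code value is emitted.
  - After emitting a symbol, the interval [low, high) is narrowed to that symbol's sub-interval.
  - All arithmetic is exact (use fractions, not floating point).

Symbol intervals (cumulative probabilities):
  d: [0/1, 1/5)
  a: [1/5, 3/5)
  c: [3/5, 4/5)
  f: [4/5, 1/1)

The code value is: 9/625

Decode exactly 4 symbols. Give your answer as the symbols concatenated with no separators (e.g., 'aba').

Step 1: interval [0/1, 1/1), width = 1/1 - 0/1 = 1/1
  'd': [0/1 + 1/1*0/1, 0/1 + 1/1*1/5) = [0/1, 1/5) <- contains code 9/625
  'a': [0/1 + 1/1*1/5, 0/1 + 1/1*3/5) = [1/5, 3/5)
  'c': [0/1 + 1/1*3/5, 0/1 + 1/1*4/5) = [3/5, 4/5)
  'f': [0/1 + 1/1*4/5, 0/1 + 1/1*1/1) = [4/5, 1/1)
  emit 'd', narrow to [0/1, 1/5)
Step 2: interval [0/1, 1/5), width = 1/5 - 0/1 = 1/5
  'd': [0/1 + 1/5*0/1, 0/1 + 1/5*1/5) = [0/1, 1/25) <- contains code 9/625
  'a': [0/1 + 1/5*1/5, 0/1 + 1/5*3/5) = [1/25, 3/25)
  'c': [0/1 + 1/5*3/5, 0/1 + 1/5*4/5) = [3/25, 4/25)
  'f': [0/1 + 1/5*4/5, 0/1 + 1/5*1/1) = [4/25, 1/5)
  emit 'd', narrow to [0/1, 1/25)
Step 3: interval [0/1, 1/25), width = 1/25 - 0/1 = 1/25
  'd': [0/1 + 1/25*0/1, 0/1 + 1/25*1/5) = [0/1, 1/125)
  'a': [0/1 + 1/25*1/5, 0/1 + 1/25*3/5) = [1/125, 3/125) <- contains code 9/625
  'c': [0/1 + 1/25*3/5, 0/1 + 1/25*4/5) = [3/125, 4/125)
  'f': [0/1 + 1/25*4/5, 0/1 + 1/25*1/1) = [4/125, 1/25)
  emit 'a', narrow to [1/125, 3/125)
Step 4: interval [1/125, 3/125), width = 3/125 - 1/125 = 2/125
  'd': [1/125 + 2/125*0/1, 1/125 + 2/125*1/5) = [1/125, 7/625)
  'a': [1/125 + 2/125*1/5, 1/125 + 2/125*3/5) = [7/625, 11/625) <- contains code 9/625
  'c': [1/125 + 2/125*3/5, 1/125 + 2/125*4/5) = [11/625, 13/625)
  'f': [1/125 + 2/125*4/5, 1/125 + 2/125*1/1) = [13/625, 3/125)
  emit 'a', narrow to [7/625, 11/625)

Answer: ddaa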